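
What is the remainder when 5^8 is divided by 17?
By repeated squaring (mod 17): 5^{1}≡5, 5^{2}≡8, 5^{4}≡13, 5^{8}≡16. So 5^{8} ≡ 16 (mod 17)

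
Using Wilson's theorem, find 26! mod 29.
(28)! = (26)! × (27) × (28) ≡ -1 (mod 29). So (26)! ≡ -1 × [(28)(27)]^(-1) ≡ 14 (mod 29)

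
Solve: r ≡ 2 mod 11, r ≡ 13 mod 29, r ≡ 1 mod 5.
M = 11 × 29 × 5 = 1595. M₁ = 145, y₁ ≡ 6 mod 11. M₂ = 55, y₂ ≡ 19 mod 29. M₃ = 319, y₃ ≡ 4 mod 5. r = 2×145×6 + 13×55×19 + 1×319×4 ≡ 651 mod 1595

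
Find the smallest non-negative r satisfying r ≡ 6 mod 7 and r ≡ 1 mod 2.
M = 7 × 2 = 14. M₁ = 2, y₁ ≡ 4 mod 7. M₂ = 7, y₂ ≡ 1 mod 2. r = 6×2×4 + 1×7×1 ≡ 13 mod 14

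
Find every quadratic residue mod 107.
Squares in Z_107*: {1, 3, 4, 9, 10, 11, 12, 13, 14, 16, 19, 23, 25, 27, 29, 30, 33, 34, 35, 36, 37, 39, 40, 41, 42, 44, 47, 48, 49, 52, 53, 56, 57, 61, 62, 64, 69, 75, 76, 79, 81, 83, 85, 86, 87, 89, 90, 92, 99, 100, 101, 102, 105}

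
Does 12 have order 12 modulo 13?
12^{2} ≡ 1 (mod 13) and 2 < 12, so ord_13(12) = 2 ≠ 12 and 12 is not a primitive root.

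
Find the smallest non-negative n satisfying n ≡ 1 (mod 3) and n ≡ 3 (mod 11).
M = 3 × 11 = 33. M₁ = 11, y₁ ≡ 2 (mod 3). M₂ = 3, y₂ ≡ 4 (mod 11). n = 1×11×2 + 3×3×4 ≡ 25 (mod 33)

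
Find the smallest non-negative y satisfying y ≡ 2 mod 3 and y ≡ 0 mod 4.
M = 3 × 4 = 12. M₁ = 4, y₁ ≡ 1 mod 3. M₂ = 3, y₂ ≡ 3 mod 4. y = 2×4×1 + 0×3×3 ≡ 8 mod 12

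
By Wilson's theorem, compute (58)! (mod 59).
By Wilson's theorem, (58)! ≡ -1 ≡ 58 (mod 59)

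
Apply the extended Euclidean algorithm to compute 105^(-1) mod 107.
Extended GCD: 105(53) + 107(-52) = 1. So 105^(-1) ≡ 53 (mod 107). Verify: 105 × 53 = 5565 ≡ 1 (mod 107)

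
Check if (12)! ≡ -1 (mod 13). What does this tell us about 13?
(12)! mod 13 = 12. Since this equals -1 (mod 13), Wilson confirms 13 is prime.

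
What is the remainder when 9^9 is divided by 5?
Using Fermat: 9^{4} ≡ 1 mod 5. 9 ≡ 1 mod 4. So 9^{9} ≡ 9^{1} ≡ 4 mod 5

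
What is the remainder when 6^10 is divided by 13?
By repeated squaring mod 13: 6^{1}≡6, 6^{2}≡10, 6^{4}≡9, 6^{8}≡3. Then 6^{10} = 6^{8+2} ≡ 3 × 10 ≡ 4 mod 13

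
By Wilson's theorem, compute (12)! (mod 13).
By Wilson's theorem, (12)! ≡ -1 ≡ 12 (mod 13)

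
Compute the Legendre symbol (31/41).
(31/41) = 31^{20} mod 41 = 1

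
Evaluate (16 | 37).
(16/37) = 16^{18} mod 37 = 1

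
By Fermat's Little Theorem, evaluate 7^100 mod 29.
By Fermat: 7^{28} ≡ 1 (mod 29). 100 = 3×28 + 16. So 7^{100} ≡ 7^{16} ≡ 20 (mod 29)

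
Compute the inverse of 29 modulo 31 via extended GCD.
Extended GCD: 29(15) + 31(-14) = 1. So 29^(-1) ≡ 15 mod 31. Verify: 29 × 15 = 435 ≡ 1 mod 31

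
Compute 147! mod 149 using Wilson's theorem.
(148)! = (147)! × (148) ≡ -1 mod 149. So (147)! ≡ -1 × (148)^(-1) ≡ (-1)×(-1) = 1 mod 149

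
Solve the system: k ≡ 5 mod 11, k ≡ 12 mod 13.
M = 11 × 13 = 143. M₁ = 13, y₁ ≡ 6 mod 11. M₂ = 11, y₂ ≡ 6 mod 13. k = 5×13×6 + 12×11×6 ≡ 38 mod 143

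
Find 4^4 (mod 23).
4^{4} = 256 ≡ 3 (mod 23)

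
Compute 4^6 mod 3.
Using Fermat: 4^{2} ≡ 1 (mod 3). 6 ≡ 0 (mod 2). So 4^{6} ≡ 4^{0} ≡ 1 (mod 3)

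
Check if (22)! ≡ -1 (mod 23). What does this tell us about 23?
(22)! mod 23 = 22. Since this equals -1 (mod 23), Wilson confirms 23 is prime.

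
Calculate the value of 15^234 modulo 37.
Using Fermat: 15^{36} ≡ 1 mod 37. 234 ≡ 18 mod 36. So 15^{234} ≡ 15^{18} ≡ 36 mod 37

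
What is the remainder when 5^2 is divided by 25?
5^{2} = 25 ≡ 0 (mod 25)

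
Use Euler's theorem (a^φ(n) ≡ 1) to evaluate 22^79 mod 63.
By Euler: 22^{36} ≡ 1 mod 63 since gcd(22, 63) = 1. 79 = 2×36 + 7. So 22^{79} ≡ 22^{7} ≡ 22 mod 63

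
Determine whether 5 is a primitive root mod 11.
5^{5} ≡ 1 mod 11 and 5 < 10, so ord_11(5) = 5 ≠ 10 and 5 is not a primitive root.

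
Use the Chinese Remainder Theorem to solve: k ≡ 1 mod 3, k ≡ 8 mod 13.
M = 3 × 13 = 39. M₁ = 13, y₁ ≡ 1 mod 3. M₂ = 3, y₂ ≡ 9 mod 13. k = 1×13×1 + 8×3×9 ≡ 34 mod 39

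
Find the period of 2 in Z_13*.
Powers of 2 mod 13: 2^1≡2, 2^2≡4, 2^3≡8, 2^4≡3, 2^5≡6, 2^6≡12, 2^7≡11, 2^8≡9, 2^9≡5, 2^10≡10, 2^11≡7, 2^12≡1. ord_13(2) = 12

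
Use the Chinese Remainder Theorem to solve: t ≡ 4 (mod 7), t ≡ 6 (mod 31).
M = 7 × 31 = 217. M₁ = 31, y₁ ≡ 5 (mod 7). M₂ = 7, y₂ ≡ 9 (mod 31). t = 4×31×5 + 6×7×9 ≡ 130 (mod 217)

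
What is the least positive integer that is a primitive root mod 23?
g = 5. Powers: [5, 2, 10, 4, 20, 8, 17, 16, ...] generates all 22 non-zero residues.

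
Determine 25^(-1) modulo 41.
Since 41 is prime, by Fermat 25^(-1) ≡ 25^{39} ≡ 23 mod 41. Verify: 25 × 23 = 575 ≡ 1 mod 41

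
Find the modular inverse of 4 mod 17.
Since 17 is prime, by Fermat 4^(-1) ≡ 4^{15} ≡ 13 mod 17. Verify: 4 × 13 = 52 ≡ 1 mod 17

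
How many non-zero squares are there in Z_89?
Exactly half the non-zero residues mod a prime are QRs: (89-1)/2 = 44.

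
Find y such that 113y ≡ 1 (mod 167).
Since 167 is prime, by Fermat 113^(-1) ≡ 113^{165} ≡ 34 (mod 167). Verify: 113 × 34 = 3842 ≡ 1 (mod 167)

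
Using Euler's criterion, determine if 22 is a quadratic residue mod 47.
By Euler's criterion: 22^{23} ≡ 46 mod 47. Since this equals -1 (≡ 46), 22 is not a QR.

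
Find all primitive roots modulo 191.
There are φ(190) = 72 primitive roots mod 191: {19, 21, 22, 28, 29, 33, 35, 42, 44, 47, 53, 56, 57, 58, 61, 62, 63, 71, 73, 74, 76, 83, 87, 88, 89, 91, 93, 94, 95, 99, 101, 105, 106, 110, 111, 112, 113, 114, 116, 119, 123, 124, 126, 127, 131, 132, 137, 140, 141, 143, 145, 146, 148, 151, 157, 164, 165, 167, 168, 171, 173, 174, 175, 176, 178, 179, 181, 182, 183, 187, 188, 189}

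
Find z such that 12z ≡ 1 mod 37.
Since 37 is prime, by Fermat 12^(-1) ≡ 12^{35} ≡ 34 mod 37. Verify: 12 × 34 = 408 ≡ 1 mod 37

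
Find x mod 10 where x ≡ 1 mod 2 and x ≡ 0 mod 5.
M = 2 × 5 = 10. M₁ = 5, y₁ ≡ 1 mod 2. M₂ = 2, y₂ ≡ 3 mod 5. x = 1×5×1 + 0×2×3 ≡ 5 mod 10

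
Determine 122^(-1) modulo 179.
Since 179 is prime, by Fermat 122^(-1) ≡ 122^{177} ≡ 157 mod 179. Verify: 122 × 157 = 19154 ≡ 1 mod 179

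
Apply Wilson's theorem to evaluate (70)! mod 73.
(72)! = (70)! × (71) × (72) ≡ -1 mod 73. So (70)! ≡ -1 × [(72)(71)]^(-1) ≡ 36 mod 73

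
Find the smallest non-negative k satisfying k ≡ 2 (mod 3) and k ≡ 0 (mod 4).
M = 3 × 4 = 12. M₁ = 4, y₁ ≡ 1 (mod 3). M₂ = 3, y₂ ≡ 3 (mod 4). k = 2×4×1 + 0×3×3 ≡ 8 (mod 12)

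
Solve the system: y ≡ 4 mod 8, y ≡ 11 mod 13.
M = 8 × 13 = 104. M₁ = 13, y₁ ≡ 5 mod 8. M₂ = 8, y₂ ≡ 5 mod 13. y = 4×13×5 + 11×8×5 ≡ 76 mod 104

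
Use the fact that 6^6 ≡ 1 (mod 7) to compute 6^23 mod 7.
By Fermat: 6^{6} ≡ 1 (mod 7). 23 = 3×6 + 5. So 6^{23} ≡ 6^{5} ≡ 6 (mod 7)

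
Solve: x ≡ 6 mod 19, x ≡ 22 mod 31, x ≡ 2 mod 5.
M = 19 × 31 × 5 = 2945. M₁ = 155, y₁ ≡ 13 mod 19. M₂ = 95, y₂ ≡ 16 mod 31. M₃ = 589, y₃ ≡ 4 mod 5. x = 6×155×13 + 22×95×16 + 2×589×4 ≡ 177 mod 2945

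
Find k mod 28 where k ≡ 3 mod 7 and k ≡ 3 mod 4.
M = 7 × 4 = 28. M₁ = 4, y₁ ≡ 2 mod 7. M₂ = 7, y₂ ≡ 3 mod 4. k = 3×4×2 + 3×7×3 ≡ 3 mod 28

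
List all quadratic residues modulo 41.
Squares in Z_41*: {1, 2, 4, 5, 8, 9, 10, 16, 18, 20, 21, 23, 25, 31, 32, 33, 36, 37, 39, 40}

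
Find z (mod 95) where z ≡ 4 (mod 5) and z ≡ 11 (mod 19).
M = 5 × 19 = 95. M₁ = 19, y₁ ≡ 4 (mod 5). M₂ = 5, y₂ ≡ 4 (mod 19). z = 4×19×4 + 11×5×4 ≡ 49 (mod 95)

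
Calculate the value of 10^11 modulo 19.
By repeated squaring mod 19: 10^{1}≡10, 10^{2}≡5, 10^{4}≡6, 10^{8}≡17. Then 10^{11} = 10^{8+2+1} ≡ 17 × 5 × 10 ≡ 14 mod 19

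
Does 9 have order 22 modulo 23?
9^{11} ≡ 1 mod 23 and 11 < 22, so ord_23(9) = 11 ≠ 22 and 9 is not a primitive root.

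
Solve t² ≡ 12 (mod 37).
The square roots of 12 mod 37 are 7 and 30. Verify: 7² = 49 ≡ 12 (mod 37)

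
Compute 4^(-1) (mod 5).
Since 5 is prime, by Fermat 4^(-1) ≡ 4^{3} ≡ 4 (mod 5). Verify: 4 × 4 = 16 ≡ 1 (mod 5)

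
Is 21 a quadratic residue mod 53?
By Euler's criterion: 21^{26} ≡ 52 (mod 53). Since this equals -1 (≡ 52), 21 is not a QR.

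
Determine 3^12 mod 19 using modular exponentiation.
By repeated squaring (mod 19): 3^{1}≡3, 3^{2}≡9, 3^{4}≡5, 3^{8}≡6. Then 3^{12} = 3^{8+4} ≡ 6 × 5 ≡ 11 (mod 19)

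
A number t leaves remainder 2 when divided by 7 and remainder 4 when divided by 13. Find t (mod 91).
M = 7 × 13 = 91. M₁ = 13, y₁ ≡ 6 (mod 7). M₂ = 7, y₂ ≡ 2 (mod 13). t = 2×13×6 + 4×7×2 ≡ 30 (mod 91)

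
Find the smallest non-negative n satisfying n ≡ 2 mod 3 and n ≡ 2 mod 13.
M = 3 × 13 = 39. M₁ = 13, y₁ ≡ 1 mod 3. M₂ = 3, y₂ ≡ 9 mod 13. n = 2×13×1 + 2×3×9 ≡ 2 mod 39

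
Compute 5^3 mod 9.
5^{3} = 125 ≡ 8 mod 9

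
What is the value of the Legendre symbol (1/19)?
(1/19) = 1^{9} mod 19 = 1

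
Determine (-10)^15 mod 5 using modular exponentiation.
By repeated squaring (mod 5): (-10)^{1}≡0, (-10)^{2}≡0, (-10)^{4}≡0, (-10)^{8}≡0. Then (-10)^{15} = (-10)^{8+4+2+1} ≡ 0 × 0 × 0 × 0 ≡ 0 (mod 5)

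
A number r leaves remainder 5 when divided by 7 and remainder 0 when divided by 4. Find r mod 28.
M = 7 × 4 = 28. M₁ = 4, y₁ ≡ 2 mod 7. M₂ = 7, y₂ ≡ 3 mod 4. r = 5×4×2 + 0×7×3 ≡ 12 mod 28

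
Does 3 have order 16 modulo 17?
ord_17(3) divides 16. For each prime q|16: 3^{8}≡16, none ≡ 1. So 3 has order 16 and is a primitive root mod 17.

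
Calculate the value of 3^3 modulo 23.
3^{3} = 27 ≡ 4 mod 23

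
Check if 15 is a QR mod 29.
By Euler's criterion: 15^{14} ≡ 28 mod 29. Since this equals -1 (≡ 28), 15 is not a QR.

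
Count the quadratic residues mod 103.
For prime 103, there are (p-1)/2 = (103-1)/2 = 51 quadratic residues (excluding 0).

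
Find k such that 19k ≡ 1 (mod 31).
Since 31 is prime, by Fermat 19^(-1) ≡ 19^{29} ≡ 18 (mod 31). Verify: 19 × 18 = 342 ≡ 1 (mod 31)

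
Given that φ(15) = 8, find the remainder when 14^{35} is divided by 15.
By Euler: 14^{8} ≡ 1 (mod 15) since gcd(14, 15) = 1. 35 = 4×8 + 3. So 14^{35} ≡ 14^{3} ≡ 14 (mod 15)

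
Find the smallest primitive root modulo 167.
g = 5. Powers: [5, 25, 125, 124, 119, 94, 136, ...] generates all 166 non-zero residues.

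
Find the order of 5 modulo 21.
Powers of 5 mod 21: 5^1≡5, 5^2≡4, 5^3≡20, 5^4≡16, 5^5≡17, 5^6≡1. Order = 6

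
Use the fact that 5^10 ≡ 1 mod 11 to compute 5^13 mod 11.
By Fermat: 5^{10} ≡ 1 mod 11. So 5^{13} = 5^{10} · 5^{3} ≡ 5^{3} ≡ 4 mod 11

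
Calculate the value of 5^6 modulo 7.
Using Fermat: 5^{6} ≡ 1 mod 7. 6 ≡ 0 mod 6. So 5^{6} ≡ 5^{0} ≡ 1 mod 7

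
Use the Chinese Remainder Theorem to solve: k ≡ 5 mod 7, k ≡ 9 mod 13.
M = 7 × 13 = 91. M₁ = 13, y₁ ≡ 6 mod 7. M₂ = 7, y₂ ≡ 2 mod 13. k = 5×13×6 + 9×7×2 ≡ 61 mod 91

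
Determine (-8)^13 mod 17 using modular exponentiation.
By repeated squaring mod 17: (-8)^{1}≡9, (-8)^{2}≡13, (-8)^{4}≡16, (-8)^{8}≡1. Then (-8)^{13} = (-8)^{8+4+1} ≡ 1 × 16 × 9 ≡ 8 mod 17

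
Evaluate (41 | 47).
(41/47) = 41^{23} mod 47 = -1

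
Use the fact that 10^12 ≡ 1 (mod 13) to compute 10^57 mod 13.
By Fermat: 10^{12} ≡ 1 (mod 13). 57 = 4×12 + 9. So 10^{57} ≡ 10^{9} ≡ 12 (mod 13)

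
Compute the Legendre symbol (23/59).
(23/59) = 23^{29} mod 59 = -1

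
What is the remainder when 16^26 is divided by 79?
By repeated squaring mod 79: 16^{1}≡16, 16^{2}≡19, 16^{4}≡45, 16^{8}≡50, 16^{16}≡51. Then 16^{26} = 16^{16+8+2} ≡ 51 × 50 × 19 ≡ 23 mod 79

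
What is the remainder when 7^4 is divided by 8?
7^{4} = 2401 ≡ 1 mod 8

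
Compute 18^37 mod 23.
Using Fermat: 18^{22} ≡ 1 (mod 23). 37 ≡ 15 (mod 22). So 18^{37} ≡ 18^{15} ≡ 4 (mod 23)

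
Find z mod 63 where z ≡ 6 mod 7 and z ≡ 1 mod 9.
M = 7 × 9 = 63. M₁ = 9, y₁ ≡ 4 mod 7. M₂ = 7, y₂ ≡ 4 mod 9. z = 6×9×4 + 1×7×4 ≡ 55 mod 63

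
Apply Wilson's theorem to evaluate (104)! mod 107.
(106)! = (104)! × (105) × (106) ≡ -1 mod 107. So (104)! ≡ -1 × [(106)(105)]^(-1) ≡ 53 mod 107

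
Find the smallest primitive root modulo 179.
g = 2. For each prime q|178: 2^{89}≡178, 2^{2}≡4, none ≡ 1, so ord_179(2) = 178 and 2 is a primitive root.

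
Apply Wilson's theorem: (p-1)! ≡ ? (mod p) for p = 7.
By Wilson's theorem, (6)! ≡ -1 ≡ 6 (mod 7)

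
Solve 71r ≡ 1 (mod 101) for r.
Since 101 is prime, by Fermat 71^(-1) ≡ 71^{99} ≡ 37 (mod 101). Verify: 71 × 37 = 2627 ≡ 1 (mod 101)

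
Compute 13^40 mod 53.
By repeated squaring mod 53: 13^{1}≡13, 13^{2}≡10, 13^{4}≡47, 13^{8}≡36, 13^{16}≡24, 13^{32}≡46. Then 13^{40} = 13^{32+8} ≡ 46 × 36 ≡ 13 mod 53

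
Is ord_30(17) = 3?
Powers of 17 mod 30: 17^1≡17, 17^2≡19, 17^3≡23, 17^4≡1. 17^3≡23≢1, so ord ≠ 3. No, the actual order is 4.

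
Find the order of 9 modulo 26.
Powers of 9 mod 26: 9^1≡9, 9^2≡3, 9^3≡1. ord_26(9) = 3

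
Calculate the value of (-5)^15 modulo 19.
By repeated squaring (mod 19): (-5)^{1}≡14, (-5)^{2}≡6, (-5)^{4}≡17, (-5)^{8}≡4. Then (-5)^{15} = (-5)^{8+4+2+1} ≡ 4 × 17 × 6 × 14 ≡ 12 (mod 19)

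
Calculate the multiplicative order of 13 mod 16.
Powers of 13 mod 16: 13^1≡13, 13^2≡9, 13^3≡5, 13^4≡1. So the order of 13 is 4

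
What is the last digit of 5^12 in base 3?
Using Fermat: 5^{2} ≡ 1 (mod 3). 12 ≡ 0 (mod 2). So 5^{12} ≡ 5^{0} ≡ 1 (mod 3)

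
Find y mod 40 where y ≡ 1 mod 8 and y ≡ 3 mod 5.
M = 8 × 5 = 40. M₁ = 5, y₁ ≡ 5 mod 8. M₂ = 8, y₂ ≡ 2 mod 5. y = 1×5×5 + 3×8×2 ≡ 33 mod 40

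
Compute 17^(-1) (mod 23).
Since 23 is prime, by Fermat 17^(-1) ≡ 17^{21} ≡ 19 (mod 23). Verify: 17 × 19 = 323 ≡ 1 (mod 23)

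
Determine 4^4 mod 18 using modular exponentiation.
4^{4} = 256 ≡ 4 (mod 18)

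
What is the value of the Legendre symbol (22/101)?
(22/101) = 22^{50} mod 101 = 1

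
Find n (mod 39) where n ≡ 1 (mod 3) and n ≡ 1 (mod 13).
M = 3 × 13 = 39. M₁ = 13, y₁ ≡ 1 (mod 3). M₂ = 3, y₂ ≡ 9 (mod 13). n = 1×13×1 + 1×3×9 ≡ 1 (mod 39)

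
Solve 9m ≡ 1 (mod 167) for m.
Since 167 is prime, by Fermat 9^(-1) ≡ 9^{165} ≡ 130 (mod 167). Verify: 9 × 130 = 1170 ≡ 1 (mod 167)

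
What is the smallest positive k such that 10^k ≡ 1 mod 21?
Powers of 10 mod 21: 10^1≡10, 10^2≡16, 10^3≡13, 10^4≡4, 10^5≡19, 10^6≡1. ord_21(10) = 6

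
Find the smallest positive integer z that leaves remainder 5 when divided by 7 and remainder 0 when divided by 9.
M = 7 × 9 = 63. M₁ = 9, y₁ ≡ 4 mod 7. M₂ = 7, y₂ ≡ 4 mod 9. z = 5×9×4 + 0×7×4 ≡ 54 mod 63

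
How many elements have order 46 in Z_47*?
Number of primitive roots mod 47 = φ(p-1) = φ(46) = 22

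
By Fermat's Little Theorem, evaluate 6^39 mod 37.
By Fermat: 6^{36} ≡ 1 mod 37. So 6^{39} = 6^{36} · 6^{3} ≡ 6^{3} ≡ 31 mod 37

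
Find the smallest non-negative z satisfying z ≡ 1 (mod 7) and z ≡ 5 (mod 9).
M = 7 × 9 = 63. M₁ = 9, y₁ ≡ 4 (mod 7). M₂ = 7, y₂ ≡ 4 (mod 9). z = 1×9×4 + 5×7×4 ≡ 50 (mod 63)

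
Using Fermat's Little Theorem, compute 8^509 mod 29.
By Fermat: 8^{28} ≡ 1 mod 29. 509 ≡ 5 mod 28. So 8^{509} ≡ 8^{5} ≡ 27 mod 29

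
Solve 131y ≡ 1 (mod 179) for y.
Since 179 is prime, by Fermat 131^(-1) ≡ 131^{177} ≡ 41 (mod 179). Verify: 131 × 41 = 5371 ≡ 1 (mod 179)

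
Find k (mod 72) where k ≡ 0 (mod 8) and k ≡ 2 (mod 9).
M = 8 × 9 = 72. M₁ = 9, y₁ ≡ 1 (mod 8). M₂ = 8, y₂ ≡ 8 (mod 9). k = 0×9×1 + 2×8×8 ≡ 56 (mod 72)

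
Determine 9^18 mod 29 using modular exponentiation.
By repeated squaring (mod 29): 9^{1}≡9, 9^{2}≡23, 9^{4}≡7, 9^{8}≡20, 9^{16}≡23. Then 9^{18} = 9^{16+2} ≡ 23 × 23 ≡ 7 (mod 29)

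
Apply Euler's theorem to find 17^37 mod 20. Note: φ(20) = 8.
By Euler: 17^{8} ≡ 1 mod 20 since gcd(17, 20) = 1. 37 = 4×8 + 5. So 17^{37} ≡ 17^{5} ≡ 17 mod 20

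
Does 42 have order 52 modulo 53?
42^{13} ≡ 1 (mod 53) and 13 < 52, so ord_53(42) = 13 ≠ 52 and 42 is not a primitive root.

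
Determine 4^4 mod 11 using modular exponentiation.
4^{4} = 256 ≡ 3 mod 11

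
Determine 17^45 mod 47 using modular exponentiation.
By repeated squaring (mod 47): 17^{1}≡17, 17^{2}≡7, 17^{4}≡2, 17^{8}≡4, 17^{16}≡16, 17^{32}≡21. Then 17^{45} = 17^{32+8+4+1} ≡ 21 × 4 × 2 × 17 ≡ 36 (mod 47)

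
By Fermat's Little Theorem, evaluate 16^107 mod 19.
By Fermat: 16^{18} ≡ 1 (mod 19). 107 = 5×18 + 17. So 16^{107} ≡ 16^{17} ≡ 6 (mod 19)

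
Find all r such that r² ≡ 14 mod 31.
The square roots of 14 mod 31 are 18 and 13. Verify: 18² = 324 ≡ 14 mod 31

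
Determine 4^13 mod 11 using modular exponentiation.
Using Fermat: 4^{10} ≡ 1 (mod 11). 13 ≡ 3 (mod 10). So 4^{13} ≡ 4^{3} ≡ 9 (mod 11)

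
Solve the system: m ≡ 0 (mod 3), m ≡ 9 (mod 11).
M = 3 × 11 = 33. M₁ = 11, y₁ ≡ 2 (mod 3). M₂ = 3, y₂ ≡ 4 (mod 11). m = 0×11×2 + 9×3×4 ≡ 9 (mod 33)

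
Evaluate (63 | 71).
(63/71) = 63^{35} mod 71 = -1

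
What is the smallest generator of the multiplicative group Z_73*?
g = 5. Powers: [5, 25, 52, 41, 59, 3, 15, 2, 10, ...] generates all 72 non-zero residues.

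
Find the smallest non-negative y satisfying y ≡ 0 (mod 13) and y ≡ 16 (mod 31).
M = 13 × 31 = 403. M₁ = 31, y₁ ≡ 8 (mod 13). M₂ = 13, y₂ ≡ 12 (mod 31). y = 0×31×8 + 16×13×12 ≡ 78 (mod 403)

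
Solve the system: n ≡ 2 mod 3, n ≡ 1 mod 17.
M = 3 × 17 = 51. M₁ = 17, y₁ ≡ 2 mod 3. M₂ = 3, y₂ ≡ 6 mod 17. n = 2×17×2 + 1×3×6 ≡ 35 mod 51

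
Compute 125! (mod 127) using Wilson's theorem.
(126)! = (125)! × (126) ≡ -1 (mod 127). So (125)! ≡ -1 × (126)^(-1) ≡ (-1)×(-1) = 1 (mod 127)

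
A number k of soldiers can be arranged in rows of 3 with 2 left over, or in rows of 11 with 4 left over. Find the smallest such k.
M = 3 × 11 = 33. M₁ = 11, y₁ ≡ 2 (mod 3). M₂ = 3, y₂ ≡ 4 (mod 11). k = 2×11×2 + 4×3×4 ≡ 26 (mod 33)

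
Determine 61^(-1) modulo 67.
Since 67 is prime, by Fermat 61^(-1) ≡ 61^{65} ≡ 11 mod 67. Verify: 61 × 11 = 671 ≡ 1 mod 67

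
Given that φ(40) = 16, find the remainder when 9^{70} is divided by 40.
By Euler: 9^{16} ≡ 1 (mod 40) since gcd(9, 40) = 1. 70 = 4×16 + 6. So 9^{70} ≡ 9^{6} ≡ 1 (mod 40)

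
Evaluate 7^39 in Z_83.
By repeated squaring (mod 83): 7^{1}≡7, 7^{2}≡49, 7^{4}≡77, 7^{8}≡36, 7^{16}≡51, 7^{32}≡28. Then 7^{39} = 7^{32+4+2+1} ≡ 28 × 77 × 49 × 7 ≡ 61 (mod 83)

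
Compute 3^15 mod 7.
Using Fermat: 3^{6} ≡ 1 mod 7. 15 ≡ 3 mod 6. So 3^{15} ≡ 3^{3} ≡ 6 mod 7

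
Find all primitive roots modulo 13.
There are φ(12) = 4 primitive roots mod 13: {2, 6, 7, 11}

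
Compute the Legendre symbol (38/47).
(38/47) = 38^{23} mod 47 = -1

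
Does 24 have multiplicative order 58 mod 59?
Powers of 24 mod 59: 24^1≡24, 24^2≡45, 24^3≡18, 24^4≡19, 24^5≡43, 24^6≡29, 24^7≡47, 24^8≡7, 24^9≡50, 24^10≡20, 24^11≡8, 24^12≡15, 24^13≡6, 24^14≡26, 24^15≡34, 24^16≡49, 24^17≡55, 24^18≡22, 24^19≡56, 24^20≡46, 24^21≡42, 24^22≡5, 24^23≡2, 24^24≡48, 24^25≡31, 24^26≡36, 24^27≡38, 24^28≡27, 24^29≡58, 24^30≡35, 24^31≡14, 24^32≡41, 24^33≡40, 24^34≡16, 24^35≡30, 24^36≡12, 24^37≡52, 24^38≡9, 24^39≡39, 24^40≡51, 24^41≡44, 24^42≡53, 24^43≡33, 24^44≡25, 24^45≡10, 24^46≡4, 24^47≡37, 24^48≡3, 24^49≡13, 24^50≡17, 24^51≡54, 24^52≡57, 24^53≡11, 24^54≡28, 24^55≡23, 24^56≡21, 24^57≡32, 24^58≡1. First k with 24^k≡1 is k=58. Yes, ord_59(24) = 58.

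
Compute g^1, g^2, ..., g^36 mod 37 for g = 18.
18^1, 18^2, ..., 18^{36} mod 37: [18, 28, 23, 7, 15, 11, 13, 12, 31, 3, 17, 10, 32, 21, 8, 33, 2, 36, 19, 9, 14, 30, 22, 26, 24, 25, 6, 34, 20, 27, 5, 16, 29, 4, 35, 1]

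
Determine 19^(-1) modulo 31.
Since 31 is prime, by Fermat 19^(-1) ≡ 19^{29} ≡ 18 mod 31. Verify: 19 × 18 = 342 ≡ 1 mod 31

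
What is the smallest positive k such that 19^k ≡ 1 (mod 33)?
Powers of 19 mod 33: 19^1≡19, 19^2≡31, 19^3≡28, 19^4≡4, 19^5≡10, 19^6≡25, 19^7≡13, 19^8≡16, 19^9≡7, 19^10≡1. ord_33(19) = 10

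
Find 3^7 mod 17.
By repeated squaring mod 17: 3^{1}≡3, 3^{2}≡9, 3^{4}≡13. Then 3^{7} = 3^{4+2+1} ≡ 13 × 9 × 3 ≡ 11 mod 17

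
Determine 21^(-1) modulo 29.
Since 29 is prime, by Fermat 21^(-1) ≡ 21^{27} ≡ 18 (mod 29). Verify: 21 × 18 = 378 ≡ 1 (mod 29)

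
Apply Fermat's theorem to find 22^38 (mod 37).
By Fermat: 22^{36} ≡ 1 (mod 37). So 22^{38} = 22^{36} · 22^{2} ≡ 22^{2} ≡ 3 (mod 37)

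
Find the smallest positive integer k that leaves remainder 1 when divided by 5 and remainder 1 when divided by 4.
M = 5 × 4 = 20. M₁ = 4, y₁ ≡ 4 (mod 5). M₂ = 5, y₂ ≡ 1 (mod 4). k = 1×4×4 + 1×5×1 ≡ 1 (mod 20)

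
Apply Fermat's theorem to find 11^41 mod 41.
By Fermat: 11^{40} ≡ 1 mod 41. So 11^{41} = 11^{40} · 11^{1} ≡ 11^{1} ≡ 11 mod 41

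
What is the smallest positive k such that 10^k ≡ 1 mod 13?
Powers of 10 mod 13: 10^1≡10, 10^2≡9, 10^3≡12, 10^4≡3, 10^5≡4, 10^6≡1. Order = 6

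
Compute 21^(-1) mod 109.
Since 109 is prime, by Fermat 21^(-1) ≡ 21^{107} ≡ 26 mod 109. Verify: 21 × 26 = 546 ≡ 1 mod 109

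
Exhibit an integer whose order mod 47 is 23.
2 has order 23 mod 47 since 2^{23} ≡ 1 (mod 47) and no smaller power works.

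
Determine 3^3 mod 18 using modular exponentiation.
3^{3} = 27 ≡ 9 mod 18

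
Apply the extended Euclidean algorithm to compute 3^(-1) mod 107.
Extended GCD: 3(36) + 107(-1) = 1. So 3^(-1) ≡ 36 mod 107. Verify: 3 × 36 = 108 ≡ 1 mod 107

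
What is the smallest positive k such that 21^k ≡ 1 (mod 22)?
Powers of 21 mod 22: 21^1≡21, 21^2≡1. So the order of 21 is 2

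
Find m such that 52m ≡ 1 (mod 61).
Since 61 is prime, by Fermat 52^(-1) ≡ 52^{59} ≡ 27 (mod 61). Verify: 52 × 27 = 1404 ≡ 1 (mod 61)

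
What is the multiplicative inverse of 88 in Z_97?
Since 97 is prime, by Fermat 88^(-1) ≡ 88^{95} ≡ 43 mod 97. Verify: 88 × 43 = 3784 ≡ 1 mod 97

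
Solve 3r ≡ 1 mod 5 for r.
Since 5 is prime, by Fermat 3^(-1) ≡ 3^{3} ≡ 2 mod 5. Verify: 3 × 2 = 6 ≡ 1 mod 5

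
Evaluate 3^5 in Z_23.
By repeated squaring (mod 23): 3^{1}≡3, 3^{2}≡9, 3^{4}≡12. Then 3^{5} = 3^{4+1} ≡ 12 × 3 ≡ 13 (mod 23)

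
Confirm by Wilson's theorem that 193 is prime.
(192)! mod 193 = 192. Since this equals -1 (mod 193), Wilson confirms 193 is prime.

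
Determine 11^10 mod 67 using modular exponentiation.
By repeated squaring mod 67: 11^{1}≡11, 11^{2}≡54, 11^{4}≡35, 11^{8}≡19. Then 11^{10} = 11^{8+2} ≡ 19 × 54 ≡ 21 mod 67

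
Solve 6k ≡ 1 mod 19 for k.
Since 19 is prime, by Fermat 6^(-1) ≡ 6^{17} ≡ 16 mod 19. Verify: 6 × 16 = 96 ≡ 1 mod 19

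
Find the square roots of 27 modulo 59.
The square roots of 27 mod 59 are 26 and 33. Verify: 26² = 676 ≡ 27 mod 59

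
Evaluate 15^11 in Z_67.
By repeated squaring (mod 67): 15^{1}≡15, 15^{2}≡24, 15^{4}≡40, 15^{8}≡59. Then 15^{11} = 15^{8+2+1} ≡ 59 × 24 × 15 ≡ 1 (mod 67)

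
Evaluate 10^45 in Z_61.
By repeated squaring (mod 61): 10^{1}≡10, 10^{2}≡39, 10^{4}≡57, 10^{8}≡16, 10^{16}≡12, 10^{32}≡22. Then 10^{45} = 10^{32+8+4+1} ≡ 22 × 16 × 57 × 10 ≡ 11 (mod 61)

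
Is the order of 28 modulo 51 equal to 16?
Powers of 28 mod 51: 28^1≡28, 28^2≡19, 28^3≡22, 28^4≡4, 28^5≡10, 28^6≡25, 28^7≡37, 28^8≡16, 28^9≡40, 28^10≡49, 28^11≡46, 28^12≡13, 28^13≡7, 28^14≡43, 28^15≡31, 28^16≡1. First k with 28^k≡1 is k=16. Yes, ord_51(28) = 16.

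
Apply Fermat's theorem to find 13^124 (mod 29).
By Fermat: 13^{28} ≡ 1 (mod 29). 124 = 4×28 + 12. So 13^{124} ≡ 13^{12} ≡ 23 (mod 29)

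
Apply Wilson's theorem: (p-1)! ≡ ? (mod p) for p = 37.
By Wilson's theorem, (36)! ≡ -1 ≡ 36 (mod 37)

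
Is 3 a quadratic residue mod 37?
By Euler's criterion: 3^{18} ≡ 1 mod 37. Since this equals 1, 3 is a QR.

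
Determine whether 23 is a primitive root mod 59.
ord_59(23) divides 58. For each prime q|58: 23^{29}≡58, 23^{2}≡57, none ≡ 1. So 23 has order 58 and is a primitive root mod 59.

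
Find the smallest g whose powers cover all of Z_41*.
g = 6. Powers: [6, 36, 11, 25, 27, 39, ...] generates all 40 non-zero residues.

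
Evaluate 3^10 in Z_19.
By repeated squaring (mod 19): 3^{1}≡3, 3^{2}≡9, 3^{4}≡5, 3^{8}≡6. Then 3^{10} = 3^{8+2} ≡ 6 × 9 ≡ 16 (mod 19)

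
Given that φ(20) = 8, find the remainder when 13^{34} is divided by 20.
By Euler: 13^{8} ≡ 1 (mod 20) since gcd(13, 20) = 1. 34 = 4×8 + 2. So 13^{34} ≡ 13^{2} ≡ 9 (mod 20)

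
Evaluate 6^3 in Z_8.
6^{3} = 216 ≡ 0 (mod 8)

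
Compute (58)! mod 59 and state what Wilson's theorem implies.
(58)! mod 59 = 58. Since this equals -1 (mod 59), Wilson confirms 59 is prime.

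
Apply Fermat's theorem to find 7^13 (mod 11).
By Fermat: 7^{10} ≡ 1 (mod 11). So 7^{13} = 7^{10} · 7^{3} ≡ 7^{3} ≡ 2 (mod 11)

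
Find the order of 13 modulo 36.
Powers of 13 mod 36: 13^1≡13, 13^2≡25, 13^3≡1. Order = 3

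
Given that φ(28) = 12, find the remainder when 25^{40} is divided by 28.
By Euler: 25^{12} ≡ 1 (mod 28) since gcd(25, 28) = 1. 40 = 3×12 + 4. So 25^{40} ≡ 25^{4} ≡ 25 (mod 28)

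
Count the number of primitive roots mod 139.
Number of primitive roots mod 139 = φ(p-1) = φ(138) = 44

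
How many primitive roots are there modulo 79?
There are φ(79-1) = φ(78) = 24 primitive roots modulo 79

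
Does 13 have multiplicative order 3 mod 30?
Powers of 13 mod 30: 13^1≡13, 13^2≡19, 13^3≡7, 13^4≡1. 13^3≡7≢1, so ord ≠ 3. No, the actual order is 4.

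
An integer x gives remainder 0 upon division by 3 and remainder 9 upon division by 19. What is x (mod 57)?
M = 3 × 19 = 57. M₁ = 19, y₁ ≡ 1 (mod 3). M₂ = 3, y₂ ≡ 13 (mod 19). x = 0×19×1 + 9×3×13 ≡ 9 (mod 57)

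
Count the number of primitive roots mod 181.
There are φ(181-1) = φ(180) = 48 primitive roots modulo 181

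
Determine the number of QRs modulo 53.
The squaring map on Z_53* is 2-to-1, so there are (52)/2 = 26 QRs.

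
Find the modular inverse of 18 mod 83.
Since 83 is prime, by Fermat 18^(-1) ≡ 18^{81} ≡ 60 (mod 83). Verify: 18 × 60 = 1080 ≡ 1 (mod 83)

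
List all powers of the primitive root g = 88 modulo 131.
88^1, 88^2, ..., 88^{130} mod 131: [88, 15, 10, 94, 19, 100, 23, 59, 83, 99, 66, 44, 73, 5, 47, 75, 50, 77, 95, 107, 115, 33, 22, 102, 68, 89, 103, 25, 104, 113, 119, 123, 82, 11, 51, 34, 110, 117, 78, 52, 122, 125, 127, 41, 71, 91, 17, 55, 124, 39, 26, 61, 128, 129, 86, 101, 111, 74, 93, 62, 85, 13, 96, 64, 130, 43, 116, 121, 37, 112, 31, 108, 72, 48, 32, 65, 87, 58, 126, 84, 56, 81, 54, 36, 24, 16, 98, 109, 29, 63, 42, 28, 106, 27, 18, 12, 8, 49, 120, 80, 97, 21, 14, 53, 79, 9, 6, 4, 90, 60, 40, 114, 76, 7, 92, 105, 70, 3, 2, 45, 30, 20, 57, 38, 69, 46, 118, 35, 67, 1]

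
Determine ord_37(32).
Powers of 32 mod 37: 32^1≡32, 32^2≡25, 32^3≡23, 32^4≡33, 32^5≡20, 32^6≡11, 32^7≡19, 32^8≡16, 32^9≡31, 32^10≡30, 32^11≡35, 32^12≡10, 32^13≡24, 32^14≡28, 32^15≡8, 32^16≡34, 32^17≡15, 32^18≡36, 32^19≡5, 32^20≡12, 32^21≡14, 32^22≡4, 32^23≡17, 32^24≡26, 32^25≡18, 32^26≡21, 32^27≡6, 32^28≡7, 32^29≡2, 32^30≡27, 32^31≡13, 32^32≡9, 32^33≡29, 32^34≡3, 32^35≡22, 32^36≡1. So the order of 32 is 36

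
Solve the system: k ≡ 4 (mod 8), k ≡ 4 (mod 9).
M = 8 × 9 = 72. M₁ = 9, y₁ ≡ 1 (mod 8). M₂ = 8, y₂ ≡ 8 (mod 9). k = 4×9×1 + 4×8×8 ≡ 4 (mod 72)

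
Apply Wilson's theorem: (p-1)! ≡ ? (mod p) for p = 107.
By Wilson's theorem, (106)! ≡ -1 ≡ 106 (mod 107)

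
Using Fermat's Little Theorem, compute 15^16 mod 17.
By Fermat's Little Theorem, 15^{16} ≡ 1 mod 17 since 17 is prime and gcd(15, 17) = 1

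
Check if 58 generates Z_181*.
ord_181(58) divides 180. For each prime q|180: 58^{90}≡180, 58^{60}≡48, 58^{36}≡135, none ≡ 1. So 58 has order 180 and is a primitive root mod 181.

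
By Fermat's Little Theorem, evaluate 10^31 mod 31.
By Fermat: 10^{30} ≡ 1 (mod 31). So 10^{31} = 10^{30} · 10^{1} ≡ 10^{1} ≡ 10 (mod 31)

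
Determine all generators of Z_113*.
There are φ(112) = 48 primitive roots mod 113: {3, 5, 6, 10, 12, 17, 19, 20, 21, 23, 24, 27, 29, 33, 34, 37, 38, 39, 43, 45, 46, 47, 54, 55, 58, 59, 66, 67, 68, 70, 74, 75, 76, 79, 80, 84, 86, 89, 90, 92, 93, 94, 96, 101, 103, 107, 108, 110}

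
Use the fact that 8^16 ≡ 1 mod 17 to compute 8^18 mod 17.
By Fermat: 8^{16} ≡ 1 mod 17. So 8^{18} = 8^{16} · 8^{2} ≡ 8^{2} ≡ 13 mod 17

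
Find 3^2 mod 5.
3^{2} = 9 ≡ 4 mod 5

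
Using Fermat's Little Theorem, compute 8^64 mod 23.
By Fermat: 8^{22} ≡ 1 mod 23. 64 = 2×22 + 20. So 8^{64} ≡ 8^{20} ≡ 9 mod 23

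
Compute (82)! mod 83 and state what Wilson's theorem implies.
(82)! mod 83 = 82. Since this equals -1 mod 83, Wilson confirms 83 is prime.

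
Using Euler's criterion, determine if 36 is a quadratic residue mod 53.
By Euler's criterion: 36^{26} ≡ 1 (mod 53). Since this equals 1, 36 is a QR.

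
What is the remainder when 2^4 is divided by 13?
2^{4} = 16 ≡ 3 (mod 13)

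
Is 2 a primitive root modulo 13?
ord_13(2) divides 12. For each prime q|12: 2^{6}≡12, 2^{4}≡3, none ≡ 1. So 2 has order 12 and is a primitive root mod 13.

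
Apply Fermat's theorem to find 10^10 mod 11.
By Fermat's Little Theorem, 10^{10} ≡ 1 mod 11 since 11 is prime and gcd(10, 11) = 1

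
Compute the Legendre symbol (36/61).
(36/61) = 36^{30} mod 61 = 1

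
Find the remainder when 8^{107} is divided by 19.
By Fermat: 8^{18} ≡ 1 mod 19. 107 = 5×18 + 17. So 8^{107} ≡ 8^{17} ≡ 12 mod 19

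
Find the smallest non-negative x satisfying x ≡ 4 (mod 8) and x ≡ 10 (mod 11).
M = 8 × 11 = 88. M₁ = 11, y₁ ≡ 3 (mod 8). M₂ = 8, y₂ ≡ 7 (mod 11). x = 4×11×3 + 10×8×7 ≡ 76 (mod 88)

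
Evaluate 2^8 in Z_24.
By repeated squaring mod 24: 2^{1}≡2, 2^{2}≡4, 2^{4}≡16, 2^{8}≡16. So 2^{8} ≡ 16 mod 24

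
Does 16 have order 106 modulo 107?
16^{53} ≡ 1 mod 107 and 53 < 106, so ord_107(16) = 53 ≠ 106 and 16 is not a primitive root.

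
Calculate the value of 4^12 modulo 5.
Using Fermat: 4^{4} ≡ 1 mod 5. 12 ≡ 0 mod 4. So 4^{12} ≡ 4^{0} ≡ 1 mod 5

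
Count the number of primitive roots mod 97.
There are φ(97-1) = φ(96) = 32 primitive roots modulo 97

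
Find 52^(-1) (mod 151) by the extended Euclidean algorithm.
Extended GCD: 52(61) + 151(-21) = 1. So 52^(-1) ≡ 61 (mod 151). Verify: 52 × 61 = 3172 ≡ 1 (mod 151)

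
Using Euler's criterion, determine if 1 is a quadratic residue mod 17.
By Euler's criterion: 1^{8} ≡ 1 (mod 17). Since this equals 1, 1 is a QR.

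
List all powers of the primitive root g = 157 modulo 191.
157^1, 157^2, ..., 157^{190} mod 191: [157, 10, 42, 100, 38, 45, 189, 68, 171, 107, 182, 115, 101, 4, 55, 40, 168, 18, 152, 180, 183, 81, 111, 46, 155, 78, 22, 16, 29, 160, 99, 72, 35, 147, 159, 133, 62, 184, 47, 121, 88, 64, 116, 67, 14, 97, 140, 15, 63, 150, 57, 163, 188, 102, 161, 65, 82, 77, 56, 6, 178, 60, 61, 27, 37, 79, 179, 26, 71, 69, 137, 117, 33, 24, 139, 49, 53, 108, 148, 125, 143, 104, 93, 85, 166, 86, 132, 96, 174, 5, 21, 50, 19, 118, 190, 34, 181, 149, 91, 153, 146, 2, 123, 20, 84, 9, 76, 90, 187, 136, 151, 23, 173, 39, 11, 8, 110, 80, 145, 36, 113, 169, 175, 162, 31, 92, 119, 156, 44, 32, 58, 129, 7, 144, 70, 103, 127, 75, 124, 177, 94, 51, 176, 128, 41, 134, 28, 3, 89, 30, 126, 109, 114, 135, 185, 13, 131, 130, 164, 154, 112, 12, 165, 120, 122, 54, 74, 158, 167, 52, 142, 138, 83, 43, 66, 48, 87, 98, 106, 25, 105, 59, 95, 17, 186, 170, 141, 172, 73, 1]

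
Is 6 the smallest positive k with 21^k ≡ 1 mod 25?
Powers of 21 mod 25: 21^1≡21, 21^2≡16, 21^3≡11, 21^4≡6, 21^5≡1. Already 21^5≡1, so the order is 5 < 6. No, the actual order is 5.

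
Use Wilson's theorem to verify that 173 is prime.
(172)! mod 173 = 172. Since this equals -1 (mod 173), Wilson confirms 173 is prime.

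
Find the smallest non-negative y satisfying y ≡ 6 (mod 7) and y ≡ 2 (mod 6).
M = 7 × 6 = 42. M₁ = 6, y₁ ≡ 6 (mod 7). M₂ = 7, y₂ ≡ 1 (mod 6). y = 6×6×6 + 2×7×1 ≡ 20 (mod 42)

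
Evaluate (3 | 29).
(3/29) = 3^{14} mod 29 = -1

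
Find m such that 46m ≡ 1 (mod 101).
Since 101 is prime, by Fermat 46^(-1) ≡ 46^{99} ≡ 11 (mod 101). Verify: 46 × 11 = 506 ≡ 1 (mod 101)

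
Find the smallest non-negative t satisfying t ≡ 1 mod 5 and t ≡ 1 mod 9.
M = 5 × 9 = 45. M₁ = 9, y₁ ≡ 4 mod 5. M₂ = 5, y₂ ≡ 2 mod 9. t = 1×9×4 + 1×5×2 ≡ 1 mod 45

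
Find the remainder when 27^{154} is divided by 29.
By Fermat: 27^{28} ≡ 1 (mod 29). 154 = 5×28 + 14. So 27^{154} ≡ 27^{14} ≡ 28 (mod 29)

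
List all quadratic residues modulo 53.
QRs mod 53: {1, 4, 6, 7, 9, 10, 11, 13, 15, 16, 17, 24, 25, 28, 29, 36, 37, 38, 40, 42, 43, 44, 46, 47, 49, 52}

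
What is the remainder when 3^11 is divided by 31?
By repeated squaring (mod 31): 3^{1}≡3, 3^{2}≡9, 3^{4}≡19, 3^{8}≡20. Then 3^{11} = 3^{8+2+1} ≡ 20 × 9 × 3 ≡ 13 (mod 31)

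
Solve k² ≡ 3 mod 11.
The square roots of 3 mod 11 are 5 and 6. Verify: 5² = 25 ≡ 3 mod 11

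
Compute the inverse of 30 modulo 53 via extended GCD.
Extended GCD: 30(23) + 53(-13) = 1. So 30^(-1) ≡ 23 mod 53. Verify: 30 × 23 = 690 ≡ 1 mod 53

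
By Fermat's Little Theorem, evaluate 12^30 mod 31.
By Fermat's Little Theorem, 12^{30} ≡ 1 mod 31 since 31 is prime and gcd(12, 31) = 1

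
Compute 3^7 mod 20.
By repeated squaring mod 20: 3^{1}≡3, 3^{2}≡9, 3^{4}≡1. Then 3^{7} = 3^{4+2+1} ≡ 1 × 9 × 3 ≡ 7 mod 20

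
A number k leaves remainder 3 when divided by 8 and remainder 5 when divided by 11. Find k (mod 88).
M = 8 × 11 = 88. M₁ = 11, y₁ ≡ 3 (mod 8). M₂ = 8, y₂ ≡ 7 (mod 11). k = 3×11×3 + 5×8×7 ≡ 27 (mod 88)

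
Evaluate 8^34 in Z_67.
By repeated squaring (mod 67): 8^{1}≡8, 8^{2}≡64, 8^{4}≡9, 8^{8}≡14, 8^{16}≡62, 8^{32}≡25. Then 8^{34} = 8^{32+2} ≡ 25 × 64 ≡ 59 (mod 67)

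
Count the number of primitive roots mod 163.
Number of primitive roots mod 163 = φ(p-1) = φ(162) = 54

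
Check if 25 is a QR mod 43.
By Euler's criterion: 25^{21} ≡ 1 (mod 43). Since this equals 1, 25 is a QR.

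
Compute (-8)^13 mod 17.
By repeated squaring mod 17: (-8)^{1}≡9, (-8)^{2}≡13, (-8)^{4}≡16, (-8)^{8}≡1. Then (-8)^{13} = (-8)^{8+4+1} ≡ 1 × 16 × 9 ≡ 8 mod 17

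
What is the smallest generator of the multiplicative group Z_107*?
g = 2. For each prime q|106: 2^{53}≡106, 2^{2}≡4, none ≡ 1, so ord_107(2) = 106 and 2 is a primitive root.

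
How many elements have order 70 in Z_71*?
A prime p has φ(p-1) primitive roots; here φ(70) = 24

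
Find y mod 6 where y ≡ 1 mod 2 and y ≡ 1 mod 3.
M = 2 × 3 = 6. M₁ = 3, y₁ ≡ 1 mod 2. M₂ = 2, y₂ ≡ 2 mod 3. y = 1×3×1 + 1×2×2 ≡ 1 mod 6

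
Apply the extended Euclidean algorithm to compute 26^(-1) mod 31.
Extended GCD: 26(6) + 31(-5) = 1. So 26^(-1) ≡ 6 (mod 31). Verify: 26 × 6 = 156 ≡ 1 (mod 31)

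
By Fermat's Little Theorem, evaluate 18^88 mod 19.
By Fermat: 18^{18} ≡ 1 (mod 19). 88 = 4×18 + 16. So 18^{88} ≡ 18^{16} ≡ 1 (mod 19)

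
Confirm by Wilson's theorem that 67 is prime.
(66)! mod 67 = 66. Since this equals -1 (mod 67), Wilson confirms 67 is prime.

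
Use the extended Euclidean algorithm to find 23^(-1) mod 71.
Extended GCD: 23(34) + 71(-11) = 1. So 23^(-1) ≡ 34 mod 71. Verify: 23 × 34 = 782 ≡ 1 mod 71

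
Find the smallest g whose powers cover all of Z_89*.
g = 3. For each prime q|88: 3^{44}≡88, 3^{8}≡64, none ≡ 1, so ord_89(3) = 88 and 3 is a primitive root.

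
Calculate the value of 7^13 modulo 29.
By repeated squaring (mod 29): 7^{1}≡7, 7^{2}≡20, 7^{4}≡23, 7^{8}≡7. Then 7^{13} = 7^{8+4+1} ≡ 7 × 23 × 7 ≡ 25 (mod 29)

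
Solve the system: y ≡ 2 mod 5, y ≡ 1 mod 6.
M = 5 × 6 = 30. M₁ = 6, y₁ ≡ 1 mod 5. M₂ = 5, y₂ ≡ 5 mod 6. y = 2×6×1 + 1×5×5 ≡ 7 mod 30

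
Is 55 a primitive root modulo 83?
ord_83(55) divides 82. For each prime q|82: 55^{41}≡82, 55^{2}≡37, none ≡ 1. So 55 has order 82 and is a primitive root mod 83.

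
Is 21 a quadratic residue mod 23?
By Euler's criterion: 21^{11} ≡ 22 (mod 23). Since this equals -1 (≡ 22), 21 is not a QR.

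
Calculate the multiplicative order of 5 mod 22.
Powers of 5 mod 22: 5^1≡5, 5^2≡3, 5^3≡15, 5^4≡9, 5^5≡1. Order = 5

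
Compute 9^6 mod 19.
By repeated squaring mod 19: 9^{1}≡9, 9^{2}≡5, 9^{4}≡6. Then 9^{6} = 9^{4+2} ≡ 6 × 5 ≡ 11 mod 19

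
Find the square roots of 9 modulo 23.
The square roots of 9 mod 23 are 3 and 20. Verify: 3² = 9 ≡ 9 mod 23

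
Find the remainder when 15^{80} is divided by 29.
By Fermat: 15^{28} ≡ 1 (mod 29). 80 = 2×28 + 24. So 15^{80} ≡ 15^{24} ≡ 16 (mod 29)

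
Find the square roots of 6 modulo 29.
The square roots of 6 mod 29 are 8 and 21. Verify: 8² = 64 ≡ 6 mod 29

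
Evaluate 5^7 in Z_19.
By repeated squaring (mod 19): 5^{1}≡5, 5^{2}≡6, 5^{4}≡17. Then 5^{7} = 5^{4+2+1} ≡ 17 × 6 × 5 ≡ 16 (mod 19)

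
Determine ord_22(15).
Powers of 15 mod 22: 15^1≡15, 15^2≡5, 15^3≡9, 15^4≡3, 15^5≡1. Order = 5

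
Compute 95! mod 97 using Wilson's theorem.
(96)! = (95)! × (96) ≡ -1 mod 97. So (95)! ≡ -1 × (96)^(-1) ≡ (-1)×(-1) = 1 mod 97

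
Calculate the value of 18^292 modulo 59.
Using Fermat: 18^{58} ≡ 1 (mod 59). 292 ≡ 2 (mod 58). So 18^{292} ≡ 18^{2} ≡ 29 (mod 59)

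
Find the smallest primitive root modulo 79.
g = 3. For each prime q|78: 3^{39}≡78, 3^{26}≡23, 3^{6}≡18, none ≡ 1, so ord_79(3) = 78 and 3 is a primitive root.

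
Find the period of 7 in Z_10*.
Powers of 7 mod 10: 7^1≡7, 7^2≡9, 7^3≡3, 7^4≡1. So the order of 7 is 4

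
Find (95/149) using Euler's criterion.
(95/149) = 95^{74} mod 149 = 1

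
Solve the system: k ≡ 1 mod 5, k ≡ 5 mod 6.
M = 5 × 6 = 30. M₁ = 6, y₁ ≡ 1 mod 5. M₂ = 5, y₂ ≡ 5 mod 6. k = 1×6×1 + 5×5×5 ≡ 11 mod 30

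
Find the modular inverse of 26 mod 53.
Since 53 is prime, by Fermat 26^(-1) ≡ 26^{51} ≡ 51 mod 53. Verify: 26 × 51 = 1326 ≡ 1 mod 53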